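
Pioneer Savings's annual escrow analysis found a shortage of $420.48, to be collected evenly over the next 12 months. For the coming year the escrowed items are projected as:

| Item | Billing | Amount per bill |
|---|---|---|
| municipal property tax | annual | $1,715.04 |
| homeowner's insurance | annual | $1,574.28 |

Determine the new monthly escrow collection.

$309.15

Municipal property tax — $1,715.04
Homeowner's insurance — $1,574.28
Yearly total = $3,289.32
Per month = $3,289.32 ÷ 12 = $274.11
Shortage spread = $420.48 / 12 = $35.04/mo
New monthly escrow = $274.11 + $35.04 = $309.15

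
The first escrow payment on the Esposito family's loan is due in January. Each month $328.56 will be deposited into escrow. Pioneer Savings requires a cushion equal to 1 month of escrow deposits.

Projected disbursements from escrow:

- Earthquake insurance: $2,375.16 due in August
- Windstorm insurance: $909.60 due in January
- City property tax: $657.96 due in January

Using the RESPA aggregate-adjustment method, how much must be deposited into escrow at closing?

$1,642.80

Cushion = 1 × $328.56 = $328.56
Trial balance (start $0, +$328.56 each month, − disbursements):
  Jan: +$328.56 − $1,567.56 → -$1,239.00
  Feb: +$328.56 → -$910.44
  Mar: +$328.56 → -$581.88
  Apr: +$328.56 → -$253.32
  May: +$328.56 → $75.24
  Jun: +$328.56 → $403.80
  Jul: +$328.56 → $732.36
  Aug: +$328.56 − $2,375.16 → -$1,314.24
  Sep: +$328.56 → -$985.68
  Oct: +$328.56 → -$657.12
  Nov: +$328.56 → -$328.56
  Dec: +$328.56 → $0.00
Lowest trial balance = -$1,314.24 (Aug)
Initial deposit = cushion − low point = $328.56 − (-$1,314.24) = $1,642.80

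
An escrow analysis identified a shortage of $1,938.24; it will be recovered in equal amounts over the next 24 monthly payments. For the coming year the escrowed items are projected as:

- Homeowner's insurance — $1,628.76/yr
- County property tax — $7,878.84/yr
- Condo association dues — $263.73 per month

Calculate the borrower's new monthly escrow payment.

Homeowner's insurance: $1,628.76
County property tax: $7,878.84
Condo association dues: $263.73 × 12 = $3,164.76
Combined annual = $1,628.76 + $7,878.84 + $3,164.76 = $12,672.36
Monthly escrow = $12,672.36 / 12 = $1,056.03
Shortage per month = $1,938.24 ÷ 24 = $80.76
Adjusted monthly = $1,056.03 + $80.76 = $1,136.79

$1,136.79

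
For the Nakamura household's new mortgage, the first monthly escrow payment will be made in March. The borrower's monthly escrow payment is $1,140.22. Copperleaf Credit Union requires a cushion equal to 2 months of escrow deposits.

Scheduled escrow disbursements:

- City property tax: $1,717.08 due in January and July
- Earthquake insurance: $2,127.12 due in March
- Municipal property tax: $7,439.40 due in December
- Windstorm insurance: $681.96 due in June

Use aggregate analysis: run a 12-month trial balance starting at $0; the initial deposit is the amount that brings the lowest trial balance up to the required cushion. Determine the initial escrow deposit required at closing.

$3,420.66

Cushion = 2 × $1,140.22 = $2,280.44
Trial balance (start $0, +$1,140.22 each month, − disbursements):
  Mar: +$1,140.22 − $2,127.12 → -$986.90
  Apr: +$1,140.22 → $153.32
  May: +$1,140.22 → $1,293.54
  Jun: +$1,140.22 − $681.96 → $1,751.80
  Jul: +$1,140.22 − $1,717.08 → $1,174.94
  Aug: +$1,140.22 → $2,315.16
  Sep: +$1,140.22 → $3,455.38
  Oct: +$1,140.22 → $4,595.60
  Nov: +$1,140.22 → $5,735.82
  Dec: +$1,140.22 − $7,439.40 → -$563.36
  Jan: +$1,140.22 − $1,717.08 → -$1,140.22
  Feb: +$1,140.22 → $0.00
Lowest trial balance = -$1,140.22 (Jan)
Initial deposit = cushion − low point = $2,280.44 − (-$1,140.22) = $3,420.66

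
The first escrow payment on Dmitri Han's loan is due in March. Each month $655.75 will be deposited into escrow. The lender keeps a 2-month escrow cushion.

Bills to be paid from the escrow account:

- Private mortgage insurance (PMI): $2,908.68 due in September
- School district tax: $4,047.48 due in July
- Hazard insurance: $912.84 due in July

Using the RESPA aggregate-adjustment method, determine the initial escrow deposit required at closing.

$4,590.25

Cushion = 2 × $655.75 = $1,311.50
Trial balance (start $0, +$655.75 each month, − disbursements):
  Mar: +$655.75 → $655.75
  Apr: +$655.75 → $1,311.50
  May: +$655.75 → $1,967.25
  Jun: +$655.75 → $2,623.00
  Jul: +$655.75 − $4,960.32 → -$1,681.57
  Aug: +$655.75 → -$1,025.82
  Sep: +$655.75 − $2,908.68 → -$3,278.75
  Oct: +$655.75 → -$2,623.00
  Nov: +$655.75 → -$1,967.25
  Dec: +$655.75 → -$1,311.50
  Jan: +$655.75 → -$655.75
  Feb: +$655.75 → $0.00
Lowest trial balance = -$3,278.75 (Sep)
Initial deposit = cushion − low point = $1,311.50 − (-$3,278.75) = $4,590.25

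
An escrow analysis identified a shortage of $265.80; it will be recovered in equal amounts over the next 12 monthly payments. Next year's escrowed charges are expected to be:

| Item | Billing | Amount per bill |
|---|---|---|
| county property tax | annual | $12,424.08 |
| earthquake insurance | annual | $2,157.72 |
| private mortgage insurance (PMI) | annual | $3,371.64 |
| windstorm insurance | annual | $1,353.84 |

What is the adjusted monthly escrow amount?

$1,631.09

County property tax: $12,424.08 per year
Earthquake insurance: $2,157.72 per year
Private mortgage insurance (PMI): $3,371.64 per year
Windstorm insurance: $1,353.84 per year
Total annual escrow = $12,424.08 + $2,157.72 + $3,371.64 + $1,353.84 = $19,307.28
Monthly escrow = $19,307.28 ÷ 12 = $1,608.94
Shortage spread = $265.80 ÷ 12 = $22.15/mo
Adjusted monthly = $1,608.94 + $22.15 = $1,631.09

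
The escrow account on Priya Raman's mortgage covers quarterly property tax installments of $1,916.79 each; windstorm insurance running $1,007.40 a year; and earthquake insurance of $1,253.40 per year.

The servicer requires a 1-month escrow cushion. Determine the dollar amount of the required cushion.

Property tax — $1,916.79 × 4 = $7,667.16
Windstorm insurance — $1,007.40
Earthquake insurance — $1,253.40
Yearly total = $7,667.16 + $1,007.40 + $1,253.40 = $9,927.96
Base monthly escrow = $9,927.96 / 12 = $827.33
Reserve = 1 × $827.33 = $827.33

$827.33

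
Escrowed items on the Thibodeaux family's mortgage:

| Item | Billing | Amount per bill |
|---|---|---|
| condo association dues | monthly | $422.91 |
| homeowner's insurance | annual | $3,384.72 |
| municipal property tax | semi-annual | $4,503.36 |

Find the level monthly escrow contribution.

$1,455.53

Condo association dues = $422.91 × 12 = $5,074.92
Homeowner's insurance = $3,384.72
Municipal property tax = $4,503.36 × 2 = $9,006.72
Yearly total = $17,466.36
Monthly escrow = $17,466.36 / 12 = $1,455.53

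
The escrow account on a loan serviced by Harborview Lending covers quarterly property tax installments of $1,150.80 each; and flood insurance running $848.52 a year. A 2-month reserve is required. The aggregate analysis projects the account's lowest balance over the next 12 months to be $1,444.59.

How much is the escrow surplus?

$535.97

Property tax: $1,150.80 × 4 = $4,603.20/yr
Flood insurance: $848.52/yr
Total annual escrow = $4,603.20 + $848.52 = $5,451.72
Monthly escrow = $5,451.72 ÷ 12 = $454.31
Required cushion = 2 × $454.31 = $908.62
Surplus = $1,444.59 − $908.62 = $535.97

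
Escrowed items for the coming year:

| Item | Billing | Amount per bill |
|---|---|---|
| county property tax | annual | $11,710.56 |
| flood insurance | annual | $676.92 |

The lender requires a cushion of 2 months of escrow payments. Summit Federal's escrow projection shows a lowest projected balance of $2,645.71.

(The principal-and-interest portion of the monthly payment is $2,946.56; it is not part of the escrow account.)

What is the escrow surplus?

County property tax: $11,710.56 annually
Flood insurance: $676.92 annually
Total per year = $11,710.56 + $676.92 = $12,387.48
Per month = $12,387.48 ÷ 12 = $1,032.29
Required reserve = 2 × $1,032.29 = $2,064.58
Excess over cushion: $2,645.71 − $2,064.58 = $581.13

$581.13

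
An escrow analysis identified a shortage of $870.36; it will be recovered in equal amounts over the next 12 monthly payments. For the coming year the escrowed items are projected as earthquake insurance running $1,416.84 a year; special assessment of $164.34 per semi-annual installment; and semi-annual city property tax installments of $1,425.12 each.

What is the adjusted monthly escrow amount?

$455.51

Earthquake insurance = $1,416.84 per year
Special assessment = $164.34 × 2 = $328.68 per year
City property tax = $1,425.12 × 2 = $2,850.24 per year
Combined annual = $1,416.84 + $328.68 + $2,850.24 = $4,595.76
Monthly = $4,595.76 ÷ 12 = $382.98
Shortage spread = $870.36 ÷ 12 = $72.53/mo
Adjusted monthly = $382.98 + $72.53 = $455.51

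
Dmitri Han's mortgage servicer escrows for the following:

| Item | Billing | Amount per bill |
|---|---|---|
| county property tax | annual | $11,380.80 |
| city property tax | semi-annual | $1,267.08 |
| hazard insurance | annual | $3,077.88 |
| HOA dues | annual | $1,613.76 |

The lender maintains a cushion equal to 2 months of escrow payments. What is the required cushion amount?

$3,101.10

County property tax = $11,380.80 annually
City property tax = $1,267.08 × 2 = $2,534.16 annually
Hazard insurance = $3,077.88 annually
HOA dues = $1,613.76 annually
Combined annual = $11,380.80 + $2,534.16 + $3,077.88 + $1,613.76 = $18,606.60
Monthly escrow = $18,606.60 ÷ 12 = $1,550.55
Reserve = 2 × $1,550.55 = $3,101.10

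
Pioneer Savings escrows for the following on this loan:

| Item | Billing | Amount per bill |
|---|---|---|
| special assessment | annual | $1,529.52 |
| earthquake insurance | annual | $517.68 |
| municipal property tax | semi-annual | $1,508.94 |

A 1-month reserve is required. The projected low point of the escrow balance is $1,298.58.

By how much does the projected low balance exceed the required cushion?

$876.49

Special assessment — $1,529.52 per year
Earthquake insurance — $517.68 per year
Municipal property tax — $1,508.94 × 2 = $3,017.88 per year
Total per year = $5,065.08
Monthly escrow = $5,065.08 / 12 = $422.09
Cushion = 1 × $422.09 = $422.09
Surplus = $1,298.58 − $422.09 = $876.49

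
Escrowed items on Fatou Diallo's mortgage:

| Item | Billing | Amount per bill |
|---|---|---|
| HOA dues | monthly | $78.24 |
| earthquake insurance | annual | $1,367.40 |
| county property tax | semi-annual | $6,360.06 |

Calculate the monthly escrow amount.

HOA dues = $78.24 × 12 = $938.88 annually
Earthquake insurance = $1,367.40 annually
County property tax = $6,360.06 × 2 = $12,720.12 annually
Total per year = $15,026.40
Per month = $15,026.40 ÷ 12 = $1,252.20

$1,252.20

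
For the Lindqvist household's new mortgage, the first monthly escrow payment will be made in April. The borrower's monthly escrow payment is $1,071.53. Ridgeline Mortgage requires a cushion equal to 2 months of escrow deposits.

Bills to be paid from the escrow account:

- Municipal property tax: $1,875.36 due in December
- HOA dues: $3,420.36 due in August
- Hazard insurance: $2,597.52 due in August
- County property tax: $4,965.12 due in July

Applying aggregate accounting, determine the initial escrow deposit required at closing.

$7,768.41

Cushion = 2 × $1,071.53 = $2,143.06
Trial balance (start $0, +$1,071.53 each month, − disbursements):
  Apr: +$1,071.53 → $1,071.53
  May: +$1,071.53 → $2,143.06
  Jun: +$1,071.53 → $3,214.59
  Jul: +$1,071.53 − $4,965.12 → -$679.00
  Aug: +$1,071.53 − $6,017.88 → -$5,625.35
  Sep: +$1,071.53 → -$4,553.82
  Oct: +$1,071.53 → -$3,482.29
  Nov: +$1,071.53 → -$2,410.76
  Dec: +$1,071.53 − $1,875.36 → -$3,214.59
  Jan: +$1,071.53 → -$2,143.06
  Feb: +$1,071.53 → -$1,071.53
  Mar: +$1,071.53 → $0.00
Lowest trial balance = -$5,625.35 (Aug)
Initial deposit = cushion − low point = $2,143.06 − (-$5,625.35) = $7,768.41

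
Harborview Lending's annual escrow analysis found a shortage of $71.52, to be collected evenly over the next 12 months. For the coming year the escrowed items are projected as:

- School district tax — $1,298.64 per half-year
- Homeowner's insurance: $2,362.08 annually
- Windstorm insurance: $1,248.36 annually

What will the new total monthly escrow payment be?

$523.27

School district tax — $1,298.64 × 2 = $2,597.28
Homeowner's insurance — $2,362.08
Windstorm insurance — $1,248.36
Yearly total = $2,597.28 + $2,362.08 + $1,248.36 = $6,207.72
Base monthly escrow = $6,207.72 / 12 = $517.31
Shortage per month = $71.52 / 12 = $5.96
New monthly escrow = $517.31 + $5.96 = $523.27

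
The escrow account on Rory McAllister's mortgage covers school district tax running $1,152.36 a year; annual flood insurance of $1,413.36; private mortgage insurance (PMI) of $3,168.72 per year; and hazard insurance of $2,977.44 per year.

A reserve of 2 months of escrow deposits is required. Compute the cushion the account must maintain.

$1,451.98

School district tax — $1,152.36 per year
Flood insurance — $1,413.36 per year
Private mortgage insurance (PMI) — $3,168.72 per year
Hazard insurance — $2,977.44 per year
Combined annual = $1,152.36 + $1,413.36 + $3,168.72 + $2,977.44 = $8,711.88
Base monthly escrow = $8,711.88 ÷ 12 = $725.99
Cushion = 2 × $725.99 = $1,451.98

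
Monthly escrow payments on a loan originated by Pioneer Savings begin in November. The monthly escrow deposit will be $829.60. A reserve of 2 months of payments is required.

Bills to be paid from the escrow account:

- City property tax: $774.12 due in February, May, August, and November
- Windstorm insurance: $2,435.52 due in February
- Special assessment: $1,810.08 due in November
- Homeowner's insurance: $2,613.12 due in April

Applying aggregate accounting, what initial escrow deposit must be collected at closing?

$5,088.56

Cushion = 2 × $829.60 = $1,659.20
Trial balance (start $0, +$829.60 each month, − disbursements):
  Nov: +$829.60 − $2,584.20 → -$1,754.60
  Dec: +$829.60 → -$925.00
  Jan: +$829.60 → -$95.40
  Feb: +$829.60 − $3,209.64 → -$2,475.44
  Mar: +$829.60 → -$1,645.84
  Apr: +$829.60 − $2,613.12 → -$3,429.36
  May: +$829.60 − $774.12 → -$3,373.88
  Jun: +$829.60 → -$2,544.28
  Jul: +$829.60 → -$1,714.68
  Aug: +$829.60 − $774.12 → -$1,659.20
  Sep: +$829.60 → -$829.60
  Oct: +$829.60 → $0.00
Lowest trial balance = -$3,429.36 (Apr)
Initial deposit = cushion − low point = $1,659.20 − (-$3,429.36) = $5,088.56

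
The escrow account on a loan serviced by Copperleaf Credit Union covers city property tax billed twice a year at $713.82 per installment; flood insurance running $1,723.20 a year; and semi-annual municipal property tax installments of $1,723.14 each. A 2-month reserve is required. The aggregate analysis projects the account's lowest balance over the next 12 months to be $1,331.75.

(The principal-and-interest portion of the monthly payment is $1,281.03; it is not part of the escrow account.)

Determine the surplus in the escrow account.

$232.23

City property tax: $713.82 × 2 = $1,427.64 per year
Flood insurance: $1,723.20 per year
Municipal property tax: $1,723.14 × 2 = $3,446.28 per year
Annual escrow total = $6,597.12
Per month = $6,597.12 ÷ 12 = $549.76
Required cushion = 2 × $549.76 = $1,099.52
Excess over cushion: $1,331.75 − $1,099.52 = $232.23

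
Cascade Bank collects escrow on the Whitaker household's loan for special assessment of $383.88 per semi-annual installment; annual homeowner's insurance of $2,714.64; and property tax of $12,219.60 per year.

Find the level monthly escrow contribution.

$1,308.50

Special assessment — $383.88 × 2 = $767.76
Homeowner's insurance — $2,714.64
Property tax — $12,219.60
Yearly total = $767.76 + $2,714.64 + $12,219.60 = $15,702.00
Monthly escrow = $15,702.00 ÷ 12 = $1,308.50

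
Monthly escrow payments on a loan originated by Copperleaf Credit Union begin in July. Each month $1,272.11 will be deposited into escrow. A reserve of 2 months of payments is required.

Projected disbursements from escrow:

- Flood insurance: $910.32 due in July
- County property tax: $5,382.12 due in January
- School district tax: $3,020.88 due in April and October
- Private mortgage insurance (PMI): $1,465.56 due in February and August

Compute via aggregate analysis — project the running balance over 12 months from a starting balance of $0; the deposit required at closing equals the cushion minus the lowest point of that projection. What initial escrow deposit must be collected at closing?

$5,088.44

Cushion = 2 × $1,272.11 = $2,544.22
Trial balance (start $0, +$1,272.11 each month, − disbursements):
  Jul: +$1,272.11 − $910.32 → $361.79
  Aug: +$1,272.11 − $1,465.56 → $168.34
  Sep: +$1,272.11 → $1,440.45
  Oct: +$1,272.11 − $3,020.88 → -$308.32
  Nov: +$1,272.11 → $963.79
  Dec: +$1,272.11 → $2,235.90
  Jan: +$1,272.11 − $5,382.12 → -$1,874.11
  Feb: +$1,272.11 − $1,465.56 → -$2,067.56
  Mar: +$1,272.11 → -$795.45
  Apr: +$1,272.11 − $3,020.88 → -$2,544.22
  May: +$1,272.11 → -$1,272.11
  Jun: +$1,272.11 → $0.00
Lowest trial balance = -$2,544.22 (Apr)
Initial deposit = cushion − low point = $2,544.22 − (-$2,544.22) = $5,088.44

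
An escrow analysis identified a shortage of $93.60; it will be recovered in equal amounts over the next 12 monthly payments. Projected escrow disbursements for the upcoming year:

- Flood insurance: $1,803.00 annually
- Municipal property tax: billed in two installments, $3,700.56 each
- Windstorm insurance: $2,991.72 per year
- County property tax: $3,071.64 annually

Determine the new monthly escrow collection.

Flood insurance — $1,803.00/yr
Municipal property tax — $3,700.56 × 2 = $7,401.12/yr
Windstorm insurance — $2,991.72/yr
County property tax — $3,071.64/yr
Total per year = $1,803.00 + $7,401.12 + $2,991.72 + $3,071.64 = $15,267.48
Monthly escrow = $15,267.48 ÷ 12 = $1,272.29
Shortage spread = $93.60 ÷ 12 = $7.80/mo
Adjusted monthly = $1,272.29 + $7.80 = $1,280.09

$1,280.09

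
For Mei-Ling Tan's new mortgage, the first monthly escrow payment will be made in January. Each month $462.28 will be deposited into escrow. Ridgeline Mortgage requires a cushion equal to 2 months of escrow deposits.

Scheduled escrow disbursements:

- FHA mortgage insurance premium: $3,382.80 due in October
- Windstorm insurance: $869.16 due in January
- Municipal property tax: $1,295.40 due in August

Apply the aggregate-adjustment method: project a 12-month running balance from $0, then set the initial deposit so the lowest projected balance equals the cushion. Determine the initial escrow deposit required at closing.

Cushion = 2 × $462.28 = $924.56
Trial balance (start $0, +$462.28 each month, − disbursements):
  Jan: +$462.28 − $869.16 → -$406.88
  Feb: +$462.28 → $55.40
  Mar: +$462.28 → $517.68
  Apr: +$462.28 → $979.96
  May: +$462.28 → $1,442.24
  Jun: +$462.28 → $1,904.52
  Jul: +$462.28 → $2,366.80
  Aug: +$462.28 − $1,295.40 → $1,533.68
  Sep: +$462.28 → $1,995.96
  Oct: +$462.28 − $3,382.80 → -$924.56
  Nov: +$462.28 → -$462.28
  Dec: +$462.28 → $0.00
Lowest trial balance = -$924.56 (Oct)
Initial deposit = cushion − low point = $924.56 − (-$924.56) = $1,849.12

$1,849.12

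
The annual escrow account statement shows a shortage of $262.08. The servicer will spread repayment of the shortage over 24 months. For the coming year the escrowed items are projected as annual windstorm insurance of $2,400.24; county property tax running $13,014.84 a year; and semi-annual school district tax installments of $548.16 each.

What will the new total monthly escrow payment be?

Windstorm insurance: $2,400.24/yr
County property tax: $13,014.84/yr
School district tax: $548.16 × 2 = $1,096.32/yr
Combined annual = $2,400.24 + $13,014.84 + $1,096.32 = $16,511.40
Monthly = $16,511.40 ÷ 12 = $1,375.95
Monthly shortage recovery: $262.08 / 24 = $10.92
New monthly escrow = $1,375.95 + $10.92 = $1,386.87

$1,386.87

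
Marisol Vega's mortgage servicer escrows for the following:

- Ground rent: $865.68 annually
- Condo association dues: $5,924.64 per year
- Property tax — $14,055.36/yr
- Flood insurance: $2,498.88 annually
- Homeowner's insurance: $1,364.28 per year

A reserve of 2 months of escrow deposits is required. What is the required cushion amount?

Ground rent = $865.68/yr
Condo association dues = $5,924.64/yr
Property tax = $14,055.36/yr
Flood insurance = $2,498.88/yr
Homeowner's insurance = $1,364.28/yr
Total per year = $865.68 + $5,924.64 + $14,055.36 + $2,498.88 + $1,364.28 = $24,708.84
Monthly = $24,708.84 / 12 = $2,059.07
Required cushion = 2 × $2,059.07 = $4,118.14

$4,118.14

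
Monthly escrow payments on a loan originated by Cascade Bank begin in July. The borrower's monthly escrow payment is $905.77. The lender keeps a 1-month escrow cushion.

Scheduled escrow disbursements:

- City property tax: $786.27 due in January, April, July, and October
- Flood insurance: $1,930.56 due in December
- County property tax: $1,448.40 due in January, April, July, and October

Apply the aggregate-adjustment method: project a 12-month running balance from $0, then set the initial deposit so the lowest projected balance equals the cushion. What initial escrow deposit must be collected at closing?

Cushion = 1 × $905.77 = $905.77
Trial balance (start $0, +$905.77 each month, − disbursements):
  Jul: +$905.77 − $2,234.67 → -$1,328.90
  Aug: +$905.77 → -$423.13
  Sep: +$905.77 → $482.64
  Oct: +$905.77 − $2,234.67 → -$846.26
  Nov: +$905.77 → $59.51
  Dec: +$905.77 − $1,930.56 → -$965.28
  Jan: +$905.77 − $2,234.67 → -$2,294.18
  Feb: +$905.77 → -$1,388.41
  Mar: +$905.77 → -$482.64
  Apr: +$905.77 − $2,234.67 → -$1,811.54
  May: +$905.77 → -$905.77
  Jun: +$905.77 → $0.00
Lowest trial balance = -$2,294.18 (Jan)
Initial deposit = cushion − low point = $905.77 − (-$2,294.18) = $3,199.95

$3,199.95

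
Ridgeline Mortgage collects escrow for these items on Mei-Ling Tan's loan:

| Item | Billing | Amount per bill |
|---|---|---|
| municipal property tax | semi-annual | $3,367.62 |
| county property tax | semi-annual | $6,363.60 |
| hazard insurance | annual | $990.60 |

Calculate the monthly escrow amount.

$1,704.42

Municipal property tax = $3,367.62 × 2 = $6,735.24 annually
County property tax = $6,363.60 × 2 = $12,727.20 annually
Hazard insurance = $990.60 annually
Combined annual = $6,735.24 + $12,727.20 + $990.60 = $20,453.04
Monthly escrow = $20,453.04 ÷ 12 = $1,704.42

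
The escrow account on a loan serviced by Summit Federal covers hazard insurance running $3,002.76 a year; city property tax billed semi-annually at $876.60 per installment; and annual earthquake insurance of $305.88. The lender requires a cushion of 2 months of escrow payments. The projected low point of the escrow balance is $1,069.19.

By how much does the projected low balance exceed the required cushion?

Hazard insurance = $3,002.76/yr
City property tax = $876.60 × 2 = $1,753.20/yr
Earthquake insurance = $305.88/yr
Yearly total = $5,061.84
Monthly escrow = $5,061.84 ÷ 12 = $421.82
Cushion = 2 × $421.82 = $843.64
Excess over cushion: $1,069.19 − $843.64 = $225.55

$225.55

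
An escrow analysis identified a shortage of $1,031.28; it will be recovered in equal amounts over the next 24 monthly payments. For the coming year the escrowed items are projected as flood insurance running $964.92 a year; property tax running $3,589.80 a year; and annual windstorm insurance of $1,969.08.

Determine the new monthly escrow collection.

$586.62

Flood insurance = $964.92/yr
Property tax = $3,589.80/yr
Windstorm insurance = $1,969.08/yr
Total annual escrow = $964.92 + $3,589.80 + $1,969.08 = $6,523.80
Base monthly escrow = $6,523.80 ÷ 12 = $543.65
Shortage per month = $1,031.28 ÷ 24 = $42.97
New monthly escrow = $543.65 + $42.97 = $586.62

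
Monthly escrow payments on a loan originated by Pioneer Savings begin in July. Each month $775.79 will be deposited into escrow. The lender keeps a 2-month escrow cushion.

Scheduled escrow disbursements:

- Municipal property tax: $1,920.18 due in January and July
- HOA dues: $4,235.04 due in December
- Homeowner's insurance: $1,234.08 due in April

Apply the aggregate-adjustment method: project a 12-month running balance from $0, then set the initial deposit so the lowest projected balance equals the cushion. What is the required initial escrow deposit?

Cushion = 2 × $775.79 = $1,551.58
Trial balance (start $0, +$775.79 each month, − disbursements):
  Jul: +$775.79 − $1,920.18 → -$1,144.39
  Aug: +$775.79 → -$368.60
  Sep: +$775.79 → $407.19
  Oct: +$775.79 → $1,182.98
  Nov: +$775.79 → $1,958.77
  Dec: +$775.79 − $4,235.04 → -$1,500.48
  Jan: +$775.79 − $1,920.18 → -$2,644.87
  Feb: +$775.79 → -$1,869.08
  Mar: +$775.79 → -$1,093.29
  Apr: +$775.79 − $1,234.08 → -$1,551.58
  May: +$775.79 → -$775.79
  Jun: +$775.79 → $0.00
Lowest trial balance = -$2,644.87 (Jan)
Initial deposit = cushion − low point = $1,551.58 − (-$2,644.87) = $4,196.45

$4,196.45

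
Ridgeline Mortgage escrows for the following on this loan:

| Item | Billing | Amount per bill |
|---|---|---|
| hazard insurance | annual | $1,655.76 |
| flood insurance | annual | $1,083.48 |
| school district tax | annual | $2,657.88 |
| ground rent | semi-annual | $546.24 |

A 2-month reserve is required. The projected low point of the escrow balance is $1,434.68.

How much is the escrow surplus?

Hazard insurance — $1,655.76 annually
Flood insurance — $1,083.48 annually
School district tax — $2,657.88 annually
Ground rent — $546.24 × 2 = $1,092.48 annually
Annual escrow total = $1,655.76 + $1,083.48 + $2,657.88 + $1,092.48 = $6,489.60
Monthly = $6,489.60 ÷ 12 = $540.80
Required reserve = 2 × $540.80 = $1,081.60
Surplus = $1,434.68 − $1,081.60 = $353.08

$353.08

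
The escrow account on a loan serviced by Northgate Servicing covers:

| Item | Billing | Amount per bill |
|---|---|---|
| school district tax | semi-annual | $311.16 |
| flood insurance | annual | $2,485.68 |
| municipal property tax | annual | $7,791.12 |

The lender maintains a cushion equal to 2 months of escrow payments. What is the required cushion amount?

$1,816.52

School district tax: $311.16 × 2 = $622.32/yr
Flood insurance: $2,485.68/yr
Municipal property tax: $7,791.12/yr
Annual escrow total = $622.32 + $2,485.68 + $7,791.12 = $10,899.12
Monthly = $10,899.12 / 12 = $908.26
Reserve = 2 × $908.26 = $1,816.52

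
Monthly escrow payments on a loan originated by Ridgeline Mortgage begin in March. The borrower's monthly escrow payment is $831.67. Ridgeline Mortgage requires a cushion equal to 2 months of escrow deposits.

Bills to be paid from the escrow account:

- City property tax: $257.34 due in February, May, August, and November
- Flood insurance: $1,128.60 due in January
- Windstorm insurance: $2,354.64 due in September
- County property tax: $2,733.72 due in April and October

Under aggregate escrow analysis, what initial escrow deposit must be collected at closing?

Cushion = 2 × $831.67 = $1,663.34
Trial balance (start $0, +$831.67 each month, − disbursements):
  Mar: +$831.67 → $831.67
  Apr: +$831.67 − $2,733.72 → -$1,070.38
  May: +$831.67 − $257.34 → -$496.05
  Jun: +$831.67 → $335.62
  Jul: +$831.67 → $1,167.29
  Aug: +$831.67 − $257.34 → $1,741.62
  Sep: +$831.67 − $2,354.64 → $218.65
  Oct: +$831.67 − $2,733.72 → -$1,683.40
  Nov: +$831.67 − $257.34 → -$1,109.07
  Dec: +$831.67 → -$277.40
  Jan: +$831.67 − $1,128.60 → -$574.33
  Feb: +$831.67 − $257.34 → $0.00
Lowest trial balance = -$1,683.40 (Oct)
Initial deposit = cushion − low point = $1,663.34 − (-$1,683.40) = $3,346.74

$3,346.74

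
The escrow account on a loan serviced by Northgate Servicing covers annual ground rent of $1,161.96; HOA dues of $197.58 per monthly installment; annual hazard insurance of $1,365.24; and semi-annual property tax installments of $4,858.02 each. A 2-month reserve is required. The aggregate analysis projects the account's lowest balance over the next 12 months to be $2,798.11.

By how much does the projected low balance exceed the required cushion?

Ground rent — $1,161.96 annually
HOA dues — $197.58 × 12 = $2,370.96 annually
Hazard insurance — $1,365.24 annually
Property tax — $4,858.02 × 2 = $9,716.04 annually
Total per year = $1,161.96 + $2,370.96 + $1,365.24 + $9,716.04 = $14,614.20
Monthly escrow = $14,614.20 ÷ 12 = $1,217.85
Cushion = 2 × $1,217.85 = $2,435.70
Surplus = $2,798.11 − $2,435.70 = $362.41

$362.41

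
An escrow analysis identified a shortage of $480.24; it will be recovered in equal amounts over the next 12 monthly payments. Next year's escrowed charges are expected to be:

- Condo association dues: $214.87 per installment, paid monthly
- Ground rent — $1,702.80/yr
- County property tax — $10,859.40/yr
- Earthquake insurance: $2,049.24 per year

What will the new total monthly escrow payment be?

Condo association dues — $214.87 × 12 = $2,578.44 per year
Ground rent — $1,702.80 per year
County property tax — $10,859.40 per year
Earthquake insurance — $2,049.24 per year
Annual escrow total = $17,189.88
Base monthly escrow = $17,189.88 / 12 = $1,432.49
Shortage per month = $480.24 / 12 = $40.02
Adjusted monthly = $1,432.49 + $40.02 = $1,472.51

$1,472.51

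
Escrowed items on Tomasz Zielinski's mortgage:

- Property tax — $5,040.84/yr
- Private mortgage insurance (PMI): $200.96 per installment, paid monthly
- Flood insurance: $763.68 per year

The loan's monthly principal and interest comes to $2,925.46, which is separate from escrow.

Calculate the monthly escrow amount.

Property tax = $5,040.84
Private mortgage insurance (PMI) = $200.96 × 12 = $2,411.52
Flood insurance = $763.68
Annual escrow total = $5,040.84 + $2,411.52 + $763.68 = $8,216.04
Monthly = $8,216.04 ÷ 12 = $684.67

$684.67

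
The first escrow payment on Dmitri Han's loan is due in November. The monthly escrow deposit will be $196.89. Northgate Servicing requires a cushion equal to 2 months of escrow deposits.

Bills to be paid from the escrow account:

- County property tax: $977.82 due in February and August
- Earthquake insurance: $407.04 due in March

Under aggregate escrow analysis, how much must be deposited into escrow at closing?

$794.19

Cushion = 2 × $196.89 = $393.78
Trial balance (start $0, +$196.89 each month, − disbursements):
  Nov: +$196.89 → $196.89
  Dec: +$196.89 → $393.78
  Jan: +$196.89 → $590.67
  Feb: +$196.89 − $977.82 → -$190.26
  Mar: +$196.89 − $407.04 → -$400.41
  Apr: +$196.89 → -$203.52
  May: +$196.89 → -$6.63
  Jun: +$196.89 → $190.26
  Jul: +$196.89 → $387.15
  Aug: +$196.89 − $977.82 → -$393.78
  Sep: +$196.89 → -$196.89
  Oct: +$196.89 → $0.00
Lowest trial balance = -$400.41 (Mar)
Initial deposit = cushion − low point = $393.78 − (-$400.41) = $794.19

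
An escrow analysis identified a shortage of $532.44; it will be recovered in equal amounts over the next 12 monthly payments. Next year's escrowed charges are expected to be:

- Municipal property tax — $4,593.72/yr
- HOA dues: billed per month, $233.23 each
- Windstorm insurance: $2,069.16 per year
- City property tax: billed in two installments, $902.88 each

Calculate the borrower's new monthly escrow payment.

Municipal property tax = $4,593.72 per year
HOA dues = $233.23 × 12 = $2,798.76 per year
Windstorm insurance = $2,069.16 per year
City property tax = $902.88 × 2 = $1,805.76 per year
Total per year = $4,593.72 + $2,798.76 + $2,069.16 + $1,805.76 = $11,267.40
Per month = $11,267.40 / 12 = $938.95
Monthly shortage recovery: $532.44 ÷ 12 = $44.37
New monthly escrow = $938.95 + $44.37 = $983.32

$983.32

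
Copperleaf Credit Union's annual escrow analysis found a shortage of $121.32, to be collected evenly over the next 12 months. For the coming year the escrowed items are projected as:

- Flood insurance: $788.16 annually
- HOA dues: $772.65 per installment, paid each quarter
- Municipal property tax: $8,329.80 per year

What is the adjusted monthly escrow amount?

Flood insurance = $788.16 per year
HOA dues = $772.65 × 4 = $3,090.60 per year
Municipal property tax = $8,329.80 per year
Combined annual = $12,208.56
Monthly escrow = $12,208.56 ÷ 12 = $1,017.38
Monthly shortage recovery: $121.32 ÷ 12 = $10.11
New monthly escrow = $1,017.38 + $10.11 = $1,027.49

$1,027.49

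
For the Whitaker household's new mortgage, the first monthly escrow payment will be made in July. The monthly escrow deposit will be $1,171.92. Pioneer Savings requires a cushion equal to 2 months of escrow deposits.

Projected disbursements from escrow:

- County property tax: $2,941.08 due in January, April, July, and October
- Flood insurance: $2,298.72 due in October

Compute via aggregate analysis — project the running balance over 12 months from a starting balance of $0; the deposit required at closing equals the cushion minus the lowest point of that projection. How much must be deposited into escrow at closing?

$5,837.04

Cushion = 2 × $1,171.92 = $2,343.84
Trial balance (start $0, +$1,171.92 each month, − disbursements):
  Jul: +$1,171.92 − $2,941.08 → -$1,769.16
  Aug: +$1,171.92 → -$597.24
  Sep: +$1,171.92 → $574.68
  Oct: +$1,171.92 − $5,239.80 → -$3,493.20
  Nov: +$1,171.92 → -$2,321.28
  Dec: +$1,171.92 → -$1,149.36
  Jan: +$1,171.92 − $2,941.08 → -$2,918.52
  Feb: +$1,171.92 → -$1,746.60
  Mar: +$1,171.92 → -$574.68
  Apr: +$1,171.92 − $2,941.08 → -$2,343.84
  May: +$1,171.92 → -$1,171.92
  Jun: +$1,171.92 → $0.00
Lowest trial balance = -$3,493.20 (Oct)
Initial deposit = cushion − low point = $2,343.84 − (-$3,493.20) = $5,837.04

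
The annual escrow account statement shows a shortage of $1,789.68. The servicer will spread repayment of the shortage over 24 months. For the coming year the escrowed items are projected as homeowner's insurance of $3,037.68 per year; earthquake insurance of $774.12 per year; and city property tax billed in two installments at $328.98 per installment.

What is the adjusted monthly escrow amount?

$447.05

Homeowner's insurance — $3,037.68/yr
Earthquake insurance — $774.12/yr
City property tax — $328.98 × 2 = $657.96/yr
Total per year = $4,469.76
Monthly escrow = $4,469.76 ÷ 12 = $372.48
Shortage spread = $1,789.68 / 24 = $74.57/mo
New monthly escrow = $372.48 + $74.57 = $447.05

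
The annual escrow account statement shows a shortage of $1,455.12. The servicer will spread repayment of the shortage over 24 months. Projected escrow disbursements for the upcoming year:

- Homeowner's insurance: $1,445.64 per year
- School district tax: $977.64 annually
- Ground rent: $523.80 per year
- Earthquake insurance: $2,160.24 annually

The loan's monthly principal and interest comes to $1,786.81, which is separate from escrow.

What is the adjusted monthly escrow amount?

$486.24

Homeowner's insurance: $1,445.64
School district tax: $977.64
Ground rent: $523.80
Earthquake insurance: $2,160.24
Total annual escrow = $1,445.64 + $977.64 + $523.80 + $2,160.24 = $5,107.32
Monthly = $5,107.32 ÷ 12 = $425.61
Monthly shortage recovery: $1,455.12 / 24 = $60.63
New monthly escrow = $425.61 + $60.63 = $486.24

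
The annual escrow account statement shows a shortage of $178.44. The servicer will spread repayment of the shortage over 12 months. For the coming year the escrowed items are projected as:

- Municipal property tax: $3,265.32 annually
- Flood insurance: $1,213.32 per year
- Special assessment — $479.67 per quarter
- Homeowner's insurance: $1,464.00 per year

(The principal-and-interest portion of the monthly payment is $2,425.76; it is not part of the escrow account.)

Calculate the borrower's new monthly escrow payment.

$669.98

Municipal property tax — $3,265.32 per year
Flood insurance — $1,213.32 per year
Special assessment — $479.67 × 4 = $1,918.68 per year
Homeowner's insurance — $1,464.00 per year
Combined annual = $3,265.32 + $1,213.32 + $1,918.68 + $1,464.00 = $7,861.32
Per month = $7,861.32 / 12 = $655.11
Monthly shortage recovery: $178.44 ÷ 12 = $14.87
New monthly escrow = $655.11 + $14.87 = $669.98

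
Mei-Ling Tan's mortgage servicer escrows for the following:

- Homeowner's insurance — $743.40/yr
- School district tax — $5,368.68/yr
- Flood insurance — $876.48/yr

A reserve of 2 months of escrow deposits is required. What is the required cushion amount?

Homeowner's insurance = $743.40 per year
School district tax = $5,368.68 per year
Flood insurance = $876.48 per year
Yearly total = $6,988.56
Base monthly escrow = $6,988.56 / 12 = $582.38
Required cushion = 2 × $582.38 = $1,164.76

$1,164.76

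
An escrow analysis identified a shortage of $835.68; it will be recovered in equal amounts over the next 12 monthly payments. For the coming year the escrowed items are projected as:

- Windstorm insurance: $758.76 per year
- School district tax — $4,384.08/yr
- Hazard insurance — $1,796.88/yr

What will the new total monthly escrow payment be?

Windstorm insurance = $758.76/yr
School district tax = $4,384.08/yr
Hazard insurance = $1,796.88/yr
Total annual escrow = $758.76 + $4,384.08 + $1,796.88 = $6,939.72
Base monthly escrow = $6,939.72 ÷ 12 = $578.31
Shortage per month = $835.68 / 12 = $69.64
Adjusted monthly = $578.31 + $69.64 = $647.95

$647.95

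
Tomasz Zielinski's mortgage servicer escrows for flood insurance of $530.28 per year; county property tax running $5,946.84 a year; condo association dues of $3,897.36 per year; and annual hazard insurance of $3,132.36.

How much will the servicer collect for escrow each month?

$1,125.57

Flood insurance: $530.28/yr
County property tax: $5,946.84/yr
Condo association dues: $3,897.36/yr
Hazard insurance: $3,132.36/yr
Annual escrow total = $530.28 + $5,946.84 + $3,897.36 + $3,132.36 = $13,506.84
Monthly escrow = $13,506.84 / 12 = $1,125.57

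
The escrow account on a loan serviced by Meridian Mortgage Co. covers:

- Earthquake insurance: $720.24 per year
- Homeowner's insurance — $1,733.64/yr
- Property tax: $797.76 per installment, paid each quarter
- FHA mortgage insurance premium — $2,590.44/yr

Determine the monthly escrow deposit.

Earthquake insurance: $720.24 annually
Homeowner's insurance: $1,733.64 annually
Property tax: $797.76 × 4 = $3,191.04 annually
FHA mortgage insurance premium: $2,590.44 annually
Total per year = $720.24 + $1,733.64 + $3,191.04 + $2,590.44 = $8,235.36
Monthly = $8,235.36 / 12 = $686.28

$686.28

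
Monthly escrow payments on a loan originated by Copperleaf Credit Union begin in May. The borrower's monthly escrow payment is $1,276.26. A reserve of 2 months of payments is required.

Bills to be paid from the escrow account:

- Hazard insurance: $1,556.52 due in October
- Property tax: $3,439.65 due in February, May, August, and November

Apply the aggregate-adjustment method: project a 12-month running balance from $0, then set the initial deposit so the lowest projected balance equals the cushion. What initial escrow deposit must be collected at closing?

$5,494.17

Cushion = 2 × $1,276.26 = $2,552.52
Trial balance (start $0, +$1,276.26 each month, − disbursements):
  May: +$1,276.26 − $3,439.65 → -$2,163.39
  Jun: +$1,276.26 → -$887.13
  Jul: +$1,276.26 → $389.13
  Aug: +$1,276.26 − $3,439.65 → -$1,774.26
  Sep: +$1,276.26 → -$498.00
  Oct: +$1,276.26 − $1,556.52 → -$778.26
  Nov: +$1,276.26 − $3,439.65 → -$2,941.65
  Dec: +$1,276.26 → -$1,665.39
  Jan: +$1,276.26 → -$389.13
  Feb: +$1,276.26 − $3,439.65 → -$2,552.52
  Mar: +$1,276.26 → -$1,276.26
  Apr: +$1,276.26 → $0.00
Lowest trial balance = -$2,941.65 (Nov)
Initial deposit = cushion − low point = $2,552.52 − (-$2,941.65) = $5,494.17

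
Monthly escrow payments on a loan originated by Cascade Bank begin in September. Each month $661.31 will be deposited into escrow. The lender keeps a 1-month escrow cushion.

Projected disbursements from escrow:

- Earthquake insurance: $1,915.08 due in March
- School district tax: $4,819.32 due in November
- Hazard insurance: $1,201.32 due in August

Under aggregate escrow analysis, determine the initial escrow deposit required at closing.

Cushion = 1 × $661.31 = $661.31
Trial balance (start $0, +$661.31 each month, − disbursements):
  Sep: +$661.31 → $661.31
  Oct: +$661.31 → $1,322.62
  Nov: +$661.31 − $4,819.32 → -$2,835.39
  Dec: +$661.31 → -$2,174.08
  Jan: +$661.31 → -$1,512.77
  Feb: +$661.31 → -$851.46
  Mar: +$661.31 − $1,915.08 → -$2,105.23
  Apr: +$661.31 → -$1,443.92
  May: +$661.31 → -$782.61
  Jun: +$661.31 → -$121.30
  Jul: +$661.31 → $540.01
  Aug: +$661.31 − $1,201.32 → $0.00
Lowest trial balance = -$2,835.39 (Nov)
Initial deposit = cushion − low point = $661.31 − (-$2,835.39) = $3,496.70

$3,496.70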